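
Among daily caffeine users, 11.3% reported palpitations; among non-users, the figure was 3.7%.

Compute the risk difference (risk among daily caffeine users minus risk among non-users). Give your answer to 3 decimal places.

risk difference = 0.11300 − 0.03700 = 0.076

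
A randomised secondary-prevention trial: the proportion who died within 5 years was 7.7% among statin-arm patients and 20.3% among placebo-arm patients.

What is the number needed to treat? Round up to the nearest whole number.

absolute risk difference = 0.126000
1 / 0.126000 = 7.937 → round up → 8

NNT = 8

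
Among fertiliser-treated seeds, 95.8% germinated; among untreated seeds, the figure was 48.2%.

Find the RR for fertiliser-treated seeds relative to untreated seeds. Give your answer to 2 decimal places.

RR = 0.9580 / 0.4820 = 1.99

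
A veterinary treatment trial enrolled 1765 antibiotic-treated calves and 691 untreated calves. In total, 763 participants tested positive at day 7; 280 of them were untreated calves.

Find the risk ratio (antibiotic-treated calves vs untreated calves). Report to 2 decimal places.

0.68

antibiotic-treated calves with the outcome: 763 − 280 = 483
antibiotic-treated calves without the outcome: 1765 − 483 = 1282
untreated calves without the outcome: 691 − 280 = 411
risk, antibiotic-treated calves = 483/1765 = 0.2737
risk, untreated calves = 280/691 = 0.4052
RR = 0.2737 / 0.4052 = 0.68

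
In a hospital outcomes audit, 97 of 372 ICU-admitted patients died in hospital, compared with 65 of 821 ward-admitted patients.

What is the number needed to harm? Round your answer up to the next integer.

risk, ICU-admitted patients = 97/372 = 0.260753
risk, ward-admitted patients = 65/821 = 0.079172
absolute risk difference = 0.181581
1 / 0.181581 = 5.507 → round up → 6

NNH ≈ 6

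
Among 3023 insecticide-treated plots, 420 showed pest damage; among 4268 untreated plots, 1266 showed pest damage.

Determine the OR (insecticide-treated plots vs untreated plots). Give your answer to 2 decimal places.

OR = (420 × 3002) / (2603 × 1266) = 1260840/3295398 ≈ 0.38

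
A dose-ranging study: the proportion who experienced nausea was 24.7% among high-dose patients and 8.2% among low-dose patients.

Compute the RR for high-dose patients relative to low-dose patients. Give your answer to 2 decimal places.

RR = 0.2470 / 0.0820 = 3.01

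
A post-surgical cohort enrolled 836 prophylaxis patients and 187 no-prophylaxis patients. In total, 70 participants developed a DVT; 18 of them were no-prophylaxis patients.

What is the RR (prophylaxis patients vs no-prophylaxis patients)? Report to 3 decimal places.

prophylaxis patients with the outcome: 70 − 18 = 52
prophylaxis patients without the outcome: 836 − 52 = 784
no-prophylaxis patients without the outcome: 187 − 18 = 169
risk, prophylaxis patients = 52/836 = 0.0622
risk, no-prophylaxis patients = 18/187 = 0.0963
RR = 0.0622 / 0.0963 = 0.646

0.646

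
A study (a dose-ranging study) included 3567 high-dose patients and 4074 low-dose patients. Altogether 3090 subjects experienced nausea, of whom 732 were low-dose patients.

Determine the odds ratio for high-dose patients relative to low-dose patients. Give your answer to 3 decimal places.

high-dose patients with the outcome: 3090 − 732 = 2358
high-dose patients without the outcome: 3567 − 2358 = 1209
low-dose patients without the outcome: 4074 − 732 = 3342
OR = (2358 × 3342) / (1209 × 732) = 7880436/884988 ≈ 8.905

OR: 8.905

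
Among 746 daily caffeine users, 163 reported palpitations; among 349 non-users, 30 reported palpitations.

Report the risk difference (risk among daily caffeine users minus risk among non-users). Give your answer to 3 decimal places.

risk, daily caffeine users = 163/746 = 0.2185
risk, non-users = 30/349 = 0.0860
risk difference = 0.2185 − 0.0860 = 0.133

0.133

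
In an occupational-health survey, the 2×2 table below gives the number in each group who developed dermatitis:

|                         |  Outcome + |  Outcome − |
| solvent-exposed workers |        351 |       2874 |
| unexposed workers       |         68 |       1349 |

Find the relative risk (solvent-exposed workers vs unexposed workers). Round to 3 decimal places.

risk, solvent-exposed workers = 351/3225 = 0.10884
risk, unexposed workers = 68/1417 = 0.04799
RR = 0.10884 / 0.04799 = 2.268

RR: 2.268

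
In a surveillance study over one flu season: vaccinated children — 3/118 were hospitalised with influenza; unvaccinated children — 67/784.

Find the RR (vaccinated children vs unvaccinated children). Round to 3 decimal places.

0.297

risk, vaccinated children = 3/118 = 0.02542
risk, unvaccinated children = 67/784 = 0.08546
RR = 0.02542 / 0.08546 = 0.297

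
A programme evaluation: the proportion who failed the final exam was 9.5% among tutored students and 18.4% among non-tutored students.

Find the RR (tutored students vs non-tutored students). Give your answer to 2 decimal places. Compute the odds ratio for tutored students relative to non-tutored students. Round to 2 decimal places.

RR = 0.0950 / 0.1840 = 0.52
odds, tutored students = 0.0950/0.9050 = 0.1050
odds, non-tutored students = 0.1840/0.8160 = 0.2255
OR = 0.1050 / 0.2255 = 0.47

RR = 0.52; OR = 0.47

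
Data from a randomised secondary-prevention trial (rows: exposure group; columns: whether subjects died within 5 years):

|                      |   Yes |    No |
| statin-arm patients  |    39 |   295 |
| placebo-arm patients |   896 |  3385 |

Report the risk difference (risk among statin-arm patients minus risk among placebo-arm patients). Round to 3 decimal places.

RD ≈ -0.093

risk, statin-arm patients = 39/334 = 0.1168
risk, placebo-arm patients = 896/4281 = 0.2093
risk difference = 0.1168 − 0.2093 = -0.093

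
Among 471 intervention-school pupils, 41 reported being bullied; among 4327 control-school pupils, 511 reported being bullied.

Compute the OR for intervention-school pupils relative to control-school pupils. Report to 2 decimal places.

OR ≈ 0.71

odds, intervention-school pupils = 41/430 = 0.0953
odds, control-school pupils = 511/3816 = 0.1339
OR = 0.0953 / 0.1339 = 0.71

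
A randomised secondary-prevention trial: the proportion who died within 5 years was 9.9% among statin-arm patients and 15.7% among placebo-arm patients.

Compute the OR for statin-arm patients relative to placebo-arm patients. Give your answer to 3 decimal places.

odds, statin-arm patients = 0.0990/0.9010 = 0.1099
odds, placebo-arm patients = 0.1570/0.8430 = 0.1862
OR = 0.1099 / 0.1862 = 0.590

OR = 0.590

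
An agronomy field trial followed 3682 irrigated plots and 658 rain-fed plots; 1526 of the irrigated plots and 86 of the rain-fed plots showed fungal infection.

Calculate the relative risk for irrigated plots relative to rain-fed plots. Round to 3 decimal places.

risk, irrigated plots = 1526/3682 = 0.4144
risk, rain-fed plots = 86/658 = 0.1307
RR = 0.4144 / 0.1307 = 3.171

3.171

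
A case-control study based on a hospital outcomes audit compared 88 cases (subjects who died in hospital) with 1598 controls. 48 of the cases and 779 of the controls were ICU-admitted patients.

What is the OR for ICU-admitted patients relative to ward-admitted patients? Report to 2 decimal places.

OR = (48 × 819) / (779 × 40) = 39312/31160 ≈ 1.26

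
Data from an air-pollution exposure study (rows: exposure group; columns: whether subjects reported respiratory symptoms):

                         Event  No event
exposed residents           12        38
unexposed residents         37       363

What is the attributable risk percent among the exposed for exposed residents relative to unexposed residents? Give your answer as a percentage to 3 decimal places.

AR%: 61.458%

risk, exposed residents = 12/50 = 0.2400
risk, unexposed residents = 37/400 = 0.0925
AR% = (0.2400 − 0.0925) / 0.2400 = 0.6146 → 61.458%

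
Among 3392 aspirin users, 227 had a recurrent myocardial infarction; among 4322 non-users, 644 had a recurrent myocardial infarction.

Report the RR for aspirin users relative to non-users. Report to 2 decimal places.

RR: 0.45

risk, aspirin users = 227/3392 = 0.0669
risk, non-users = 644/4322 = 0.1490
RR = 0.0669 / 0.1490 = 0.45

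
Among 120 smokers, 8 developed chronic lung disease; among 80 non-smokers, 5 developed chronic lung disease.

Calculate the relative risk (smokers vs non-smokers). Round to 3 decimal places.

risk, smokers = 8/120 = 0.0667
risk, non-smokers = 5/80 = 0.0625
RR = 0.0667 / 0.0625 = 1.067

1.067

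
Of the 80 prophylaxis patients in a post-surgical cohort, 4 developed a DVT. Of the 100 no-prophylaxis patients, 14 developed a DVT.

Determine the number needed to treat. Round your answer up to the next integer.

12

risk, prophylaxis patients = 4/80 = 0.050000
risk, no-prophylaxis patients = 14/100 = 0.140000
absolute risk difference = 0.090000
1 / 0.090000 = 11.111 → round up → 12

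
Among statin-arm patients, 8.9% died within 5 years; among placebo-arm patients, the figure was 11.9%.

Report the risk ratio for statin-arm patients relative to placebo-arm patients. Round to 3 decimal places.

RR = 0.0890 / 0.1190 = 0.748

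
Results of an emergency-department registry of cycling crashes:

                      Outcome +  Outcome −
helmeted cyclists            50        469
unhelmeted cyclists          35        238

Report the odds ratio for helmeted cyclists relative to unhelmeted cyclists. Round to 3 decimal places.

odds, helmeted cyclists = 50/469 = 0.1066
odds, unhelmeted cyclists = 35/238 = 0.1471
OR = 0.1066 / 0.1471 = 0.725

OR: 0.725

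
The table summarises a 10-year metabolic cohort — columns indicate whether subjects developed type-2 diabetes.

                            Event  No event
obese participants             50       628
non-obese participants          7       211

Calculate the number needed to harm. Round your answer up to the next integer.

risk, obese participants = 50/678 = 0.073746
risk, non-obese participants = 7/218 = 0.032110
absolute risk difference = 0.041636
1 / 0.041636 = 24.018 → round up → 25

NNH ≈ 25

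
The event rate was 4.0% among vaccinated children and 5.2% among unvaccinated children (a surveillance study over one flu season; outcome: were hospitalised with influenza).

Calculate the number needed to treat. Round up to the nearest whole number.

absolute risk difference = 0.012000
1 / 0.012000 = 83.333 → round up → 84

NNT ≈ 84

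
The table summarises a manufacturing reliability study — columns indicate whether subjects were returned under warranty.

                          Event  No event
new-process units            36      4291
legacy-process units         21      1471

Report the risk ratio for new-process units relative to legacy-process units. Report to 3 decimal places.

RR ≈ 0.591

risk, new-process units = 36/4327 = 0.00832
risk, legacy-process units = 21/1492 = 0.01408
RR = 0.00832 / 0.01408 = 0.591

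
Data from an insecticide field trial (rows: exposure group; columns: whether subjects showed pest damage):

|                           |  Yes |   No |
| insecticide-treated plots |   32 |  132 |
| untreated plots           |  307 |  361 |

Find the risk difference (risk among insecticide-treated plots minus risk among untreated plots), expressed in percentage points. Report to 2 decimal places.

RD = -26.45

risk, insecticide-treated plots = 32/164 = 0.1951
risk, untreated plots = 307/668 = 0.4596
risk difference = 0.1951 − 0.4596 = -0.2645 → -26.45 percentage points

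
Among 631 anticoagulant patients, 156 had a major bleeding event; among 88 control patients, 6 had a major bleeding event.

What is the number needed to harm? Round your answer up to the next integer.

risk, anticoagulant patients = 156/631 = 0.247227
risk, control patients = 6/88 = 0.068182
absolute risk difference = 0.179045
1 / 0.179045 = 5.585 → round up → 6

6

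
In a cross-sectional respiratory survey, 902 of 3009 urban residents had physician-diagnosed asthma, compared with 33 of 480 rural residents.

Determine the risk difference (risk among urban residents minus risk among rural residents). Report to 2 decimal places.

RD = 0.23

risk, urban residents = 902/3009 = 0.2998
risk, rural residents = 33/480 = 0.0688
risk difference = 0.2998 − 0.0688 = 0.23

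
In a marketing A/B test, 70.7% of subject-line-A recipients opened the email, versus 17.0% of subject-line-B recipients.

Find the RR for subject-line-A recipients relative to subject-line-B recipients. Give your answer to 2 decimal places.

RR = 0.7070 / 0.1700 = 4.16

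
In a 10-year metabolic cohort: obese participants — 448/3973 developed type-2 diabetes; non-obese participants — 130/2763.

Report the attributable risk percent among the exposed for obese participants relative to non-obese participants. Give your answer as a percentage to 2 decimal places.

risk, obese participants = 448/3973 = 0.11276
risk, non-obese participants = 130/2763 = 0.04705
AR% = (0.11276 − 0.04705) / 0.11276 = 0.5827 → 58.27%

AR% ≈ 58.27%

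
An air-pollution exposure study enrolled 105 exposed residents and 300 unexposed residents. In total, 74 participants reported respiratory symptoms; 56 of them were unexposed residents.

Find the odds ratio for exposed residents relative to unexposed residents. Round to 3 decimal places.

exposed residents with the outcome: 74 − 56 = 18
exposed residents without the outcome: 105 − 18 = 87
unexposed residents without the outcome: 300 − 56 = 244
OR = (18 × 244) / (87 × 56) = 4392/4872 ≈ 0.901

0.901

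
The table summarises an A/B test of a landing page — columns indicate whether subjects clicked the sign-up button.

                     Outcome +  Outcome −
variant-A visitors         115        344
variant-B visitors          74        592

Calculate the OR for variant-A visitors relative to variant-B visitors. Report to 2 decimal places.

odds, variant-A visitors = 115/344 = 0.3343
odds, variant-B visitors = 74/592 = 0.1250
OR = 0.3343 / 0.1250 = 2.67

OR: 2.67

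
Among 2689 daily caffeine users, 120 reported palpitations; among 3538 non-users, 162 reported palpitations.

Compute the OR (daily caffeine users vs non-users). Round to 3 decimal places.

odds, daily caffeine users = 120/2569 = 0.04671
odds, non-users = 162/3376 = 0.04799
OR = 0.04671 / 0.04799 = 0.973

0.973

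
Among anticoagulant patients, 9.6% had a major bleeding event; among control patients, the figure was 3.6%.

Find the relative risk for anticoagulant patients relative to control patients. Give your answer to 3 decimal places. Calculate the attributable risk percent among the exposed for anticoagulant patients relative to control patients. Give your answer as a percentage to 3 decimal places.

RR = 0.09600 / 0.03600 = 2.667
AR% = (0.09600 − 0.03600) / 0.09600 = 0.6250 → 62.500%

RR = 2.667; AR% = 62.500%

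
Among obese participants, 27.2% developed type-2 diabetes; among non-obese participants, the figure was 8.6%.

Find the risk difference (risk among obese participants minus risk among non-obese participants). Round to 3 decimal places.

risk difference = 0.2720 − 0.0860 = 0.186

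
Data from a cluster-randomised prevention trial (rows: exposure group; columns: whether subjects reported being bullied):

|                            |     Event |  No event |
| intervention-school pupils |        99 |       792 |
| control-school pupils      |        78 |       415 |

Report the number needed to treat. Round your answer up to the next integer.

NNT: 22

risk, intervention-school pupils = 99/891 = 0.111111
risk, control-school pupils = 78/493 = 0.158215
absolute risk difference = 0.047104
1 / 0.047104 = 21.230 → round up → 22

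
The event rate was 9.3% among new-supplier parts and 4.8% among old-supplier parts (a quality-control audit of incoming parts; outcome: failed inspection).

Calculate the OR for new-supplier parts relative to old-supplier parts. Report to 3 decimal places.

2.034

odds, new-supplier parts = 0.09300/0.90700 = 0.10254
odds, old-supplier parts = 0.04800/0.95200 = 0.05042
OR = 0.10254 / 0.05042 = 2.034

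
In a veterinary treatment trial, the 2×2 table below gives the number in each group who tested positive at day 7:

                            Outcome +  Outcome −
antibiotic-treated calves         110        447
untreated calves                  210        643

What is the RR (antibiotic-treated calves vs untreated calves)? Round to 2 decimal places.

risk, antibiotic-treated calves = 110/557 = 0.1975
risk, untreated calves = 210/853 = 0.2462
RR = 0.1975 / 0.2462 = 0.80

0.80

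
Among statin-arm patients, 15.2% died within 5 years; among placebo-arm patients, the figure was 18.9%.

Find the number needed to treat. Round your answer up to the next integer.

28

absolute risk difference = 0.037000
1 / 0.037000 = 27.027 → round up → 28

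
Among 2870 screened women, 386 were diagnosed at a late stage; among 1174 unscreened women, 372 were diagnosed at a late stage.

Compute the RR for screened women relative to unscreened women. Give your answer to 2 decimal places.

risk, screened women = 386/2870 = 0.1345
risk, unscreened women = 372/1174 = 0.3169
RR = 0.1345 / 0.3169 = 0.42

RR: 0.42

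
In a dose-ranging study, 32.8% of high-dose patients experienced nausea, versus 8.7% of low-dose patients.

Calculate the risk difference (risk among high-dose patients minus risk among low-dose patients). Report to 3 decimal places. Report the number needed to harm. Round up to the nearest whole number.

RD = 0.241; NNH = 5

risk difference = 0.3280 − 0.0870 = 0.241
absolute risk difference = 0.241000
1 / 0.241000 = 4.149 → round up → 5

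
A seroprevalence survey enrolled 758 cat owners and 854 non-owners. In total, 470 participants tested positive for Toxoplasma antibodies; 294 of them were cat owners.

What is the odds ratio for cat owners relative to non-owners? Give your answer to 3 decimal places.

cat owners without the outcome: 758 − 294 = 464
non-owners with the outcome: 470 − 294 = 176
non-owners without the outcome: 854 − 176 = 678
OR = (294 × 678) / (464 × 176) = 199332/81664 ≈ 2.441

2.441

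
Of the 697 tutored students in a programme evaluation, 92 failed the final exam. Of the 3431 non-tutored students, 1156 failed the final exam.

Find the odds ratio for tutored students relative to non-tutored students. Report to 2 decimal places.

OR = (92 × 2275) / (605 × 1156) = 209300/699380 ≈ 0.30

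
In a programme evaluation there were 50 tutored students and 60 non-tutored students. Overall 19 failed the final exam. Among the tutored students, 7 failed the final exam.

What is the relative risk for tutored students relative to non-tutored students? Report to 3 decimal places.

0.700

tutored students without the outcome: 50 − 7 = 43
non-tutored students with the outcome: 19 − 7 = 12
non-tutored students without the outcome: 60 − 12 = 48
risk, tutored students = 7/50 = 0.1400
risk, non-tutored students = 12/60 = 0.2000
RR = 0.1400 / 0.2000 = 0.700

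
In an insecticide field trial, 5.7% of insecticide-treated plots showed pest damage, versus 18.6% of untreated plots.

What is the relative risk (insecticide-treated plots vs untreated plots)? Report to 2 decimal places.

RR = 0.0570 / 0.1860 = 0.31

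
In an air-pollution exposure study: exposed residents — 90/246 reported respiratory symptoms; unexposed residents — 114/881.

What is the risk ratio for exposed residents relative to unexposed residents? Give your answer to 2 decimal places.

risk, exposed residents = 90/246 = 0.3659
risk, unexposed residents = 114/881 = 0.1294
RR = 0.3659 / 0.1294 = 2.83

RR ≈ 2.83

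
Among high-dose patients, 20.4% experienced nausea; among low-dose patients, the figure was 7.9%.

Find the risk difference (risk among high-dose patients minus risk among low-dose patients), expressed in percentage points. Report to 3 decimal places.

RD: 12.500

risk difference = 0.2040 − 0.0790 = 0.1250 → 12.500 percentage points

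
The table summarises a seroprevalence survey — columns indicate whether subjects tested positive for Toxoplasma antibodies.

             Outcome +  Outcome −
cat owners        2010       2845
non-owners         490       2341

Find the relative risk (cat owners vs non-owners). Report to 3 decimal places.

risk, cat owners = 2010/4855 = 0.4140
risk, non-owners = 490/2831 = 0.1731
RR = 0.4140 / 0.1731 = 2.392

RR: 2.392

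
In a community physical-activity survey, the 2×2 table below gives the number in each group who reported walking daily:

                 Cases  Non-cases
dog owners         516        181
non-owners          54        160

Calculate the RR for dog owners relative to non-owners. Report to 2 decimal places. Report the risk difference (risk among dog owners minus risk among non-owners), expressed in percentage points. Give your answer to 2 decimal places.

RR = 2.93; RD = 48.80

risk, dog owners = 516/697 = 0.7403
risk, non-owners = 54/214 = 0.2523
RR = 0.7403 / 0.2523 = 2.93
risk difference = 0.7403 − 0.2523 = 0.4880 → 48.80 percentage points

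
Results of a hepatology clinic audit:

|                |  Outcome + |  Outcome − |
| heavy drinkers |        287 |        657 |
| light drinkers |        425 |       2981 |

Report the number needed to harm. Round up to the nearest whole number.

risk, heavy drinkers = 287/944 = 0.304025
risk, light drinkers = 425/3406 = 0.124780
absolute risk difference = 0.179246
1 / 0.179246 = 5.579 → round up → 6

6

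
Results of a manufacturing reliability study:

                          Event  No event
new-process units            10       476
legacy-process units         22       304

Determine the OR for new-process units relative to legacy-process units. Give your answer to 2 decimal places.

OR = (10 × 304) / (476 × 22) = 3040/10472 ≈ 0.29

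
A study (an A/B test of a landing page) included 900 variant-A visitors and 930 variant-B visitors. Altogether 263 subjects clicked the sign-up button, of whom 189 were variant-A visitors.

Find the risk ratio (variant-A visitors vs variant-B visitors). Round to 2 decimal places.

2.64

variant-A visitors without the outcome: 900 − 189 = 711
variant-B visitors with the outcome: 263 − 189 = 74
variant-B visitors without the outcome: 930 − 74 = 856
risk, variant-A visitors = 189/900 = 0.2100
risk, variant-B visitors = 74/930 = 0.0796
RR = 0.2100 / 0.0796 = 2.64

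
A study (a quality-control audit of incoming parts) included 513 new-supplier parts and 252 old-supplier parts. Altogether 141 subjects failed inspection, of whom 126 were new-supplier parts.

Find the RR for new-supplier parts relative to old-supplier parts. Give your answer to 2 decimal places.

new-supplier parts without the outcome: 513 − 126 = 387
old-supplier parts with the outcome: 141 − 126 = 15
old-supplier parts without the outcome: 252 − 15 = 237
risk, new-supplier parts = 126/513 = 0.2456
risk, old-supplier parts = 15/252 = 0.0595
RR = 0.2456 / 0.0595 = 4.13

RR: 4.13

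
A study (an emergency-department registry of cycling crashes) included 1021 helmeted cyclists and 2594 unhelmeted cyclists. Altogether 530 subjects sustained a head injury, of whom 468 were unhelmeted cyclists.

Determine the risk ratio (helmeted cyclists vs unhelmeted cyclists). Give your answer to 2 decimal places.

helmeted cyclists with the outcome: 530 − 468 = 62
helmeted cyclists without the outcome: 1021 − 62 = 959
unhelmeted cyclists without the outcome: 2594 − 468 = 2126
risk, helmeted cyclists = 62/1021 = 0.0607
risk, unhelmeted cyclists = 468/2594 = 0.1804
RR = 0.0607 / 0.1804 = 0.34

0.34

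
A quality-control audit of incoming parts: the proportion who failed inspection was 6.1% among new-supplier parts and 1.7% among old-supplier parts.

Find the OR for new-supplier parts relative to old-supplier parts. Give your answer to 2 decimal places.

OR = 3.76

odds, new-supplier parts = 0.06100/0.93900 = 0.06496
odds, old-supplier parts = 0.01700/0.98300 = 0.01729
OR = 0.06496 / 0.01729 = 3.76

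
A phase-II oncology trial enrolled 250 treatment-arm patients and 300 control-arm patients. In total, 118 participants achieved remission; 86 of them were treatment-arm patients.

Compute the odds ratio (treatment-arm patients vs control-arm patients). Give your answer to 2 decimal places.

OR = 4.39

treatment-arm patients without the outcome: 250 − 86 = 164
control-arm patients with the outcome: 118 − 86 = 32
control-arm patients without the outcome: 300 − 32 = 268
OR = (86 × 268) / (164 × 32) = 23048/5248 ≈ 4.39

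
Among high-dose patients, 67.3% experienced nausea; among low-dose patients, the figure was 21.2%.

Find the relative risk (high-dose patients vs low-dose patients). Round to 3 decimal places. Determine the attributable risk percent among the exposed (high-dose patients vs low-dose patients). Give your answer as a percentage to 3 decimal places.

RR = 0.6730 / 0.2120 = 3.175
AR% = (0.6730 − 0.2120) / 0.6730 = 0.6850 → 68.499%

RR = 3.175; AR% = 68.499%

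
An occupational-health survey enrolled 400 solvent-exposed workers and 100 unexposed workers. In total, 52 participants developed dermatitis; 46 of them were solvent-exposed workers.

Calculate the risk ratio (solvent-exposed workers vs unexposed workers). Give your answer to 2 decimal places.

RR ≈ 1.92

solvent-exposed workers without the outcome: 400 − 46 = 354
unexposed workers with the outcome: 52 − 46 = 6
unexposed workers without the outcome: 100 − 6 = 94
risk, solvent-exposed workers = 46/400 = 0.1150
risk, unexposed workers = 6/100 = 0.0600
RR = 0.1150 / 0.0600 = 1.92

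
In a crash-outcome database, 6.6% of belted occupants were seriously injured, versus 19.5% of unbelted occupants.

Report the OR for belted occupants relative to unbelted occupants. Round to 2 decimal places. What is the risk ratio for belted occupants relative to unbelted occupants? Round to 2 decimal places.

OR = 0.29; RR = 0.34

odds, belted occupants = 0.0660/0.9340 = 0.0707
odds, unbelted occupants = 0.1950/0.8050 = 0.2422
OR = 0.0707 / 0.2422 = 0.29
RR = 0.0660 / 0.1950 = 0.34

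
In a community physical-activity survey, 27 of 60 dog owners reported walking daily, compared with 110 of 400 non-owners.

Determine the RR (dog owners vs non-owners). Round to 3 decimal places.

1.636

risk, dog owners = 27/60 = 0.4500
risk, non-owners = 110/400 = 0.2750
RR = 0.4500 / 0.2750 = 1.636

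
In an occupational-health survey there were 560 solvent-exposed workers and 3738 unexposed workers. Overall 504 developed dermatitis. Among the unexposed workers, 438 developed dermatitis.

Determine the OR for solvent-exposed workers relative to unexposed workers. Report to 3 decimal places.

solvent-exposed workers with the outcome: 504 − 438 = 66
solvent-exposed workers without the outcome: 560 − 66 = 494
unexposed workers without the outcome: 3738 − 438 = 3300
OR = (66 × 3300) / (494 × 438) = 217800/216372 ≈ 1.007

OR ≈ 1.007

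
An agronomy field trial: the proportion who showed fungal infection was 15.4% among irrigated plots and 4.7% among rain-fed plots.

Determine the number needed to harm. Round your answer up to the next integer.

absolute risk difference = 0.107000
1 / 0.107000 = 9.346 → round up → 10

10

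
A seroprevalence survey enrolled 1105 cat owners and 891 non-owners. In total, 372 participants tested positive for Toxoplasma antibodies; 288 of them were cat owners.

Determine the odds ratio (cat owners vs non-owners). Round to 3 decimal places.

OR ≈ 3.387

cat owners without the outcome: 1105 − 288 = 817
non-owners with the outcome: 372 − 288 = 84
non-owners without the outcome: 891 − 84 = 807
OR = (288 × 807) / (817 × 84) = 232416/68628 ≈ 3.387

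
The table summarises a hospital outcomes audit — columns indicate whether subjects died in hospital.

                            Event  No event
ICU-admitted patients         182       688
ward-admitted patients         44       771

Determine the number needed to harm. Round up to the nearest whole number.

NNH = 7

risk, ICU-admitted patients = 182/870 = 0.209195
risk, ward-admitted patients = 44/815 = 0.053988
absolute risk difference = 0.155208
1 / 0.155208 = 6.443 → round up → 7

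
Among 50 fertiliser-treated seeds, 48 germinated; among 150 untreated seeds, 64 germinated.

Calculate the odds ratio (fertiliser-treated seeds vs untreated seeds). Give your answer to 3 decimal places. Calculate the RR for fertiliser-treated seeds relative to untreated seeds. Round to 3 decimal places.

OR = 32.250; RR = 2.250

OR = (48 × 86) / (2 × 64) = 4128/128 ≈ 32.250
risk, fertiliser-treated seeds = 48/50 = 0.9600
risk, untreated seeds = 64/150 = 0.4267
RR = 0.9600 / 0.4267 = 2.250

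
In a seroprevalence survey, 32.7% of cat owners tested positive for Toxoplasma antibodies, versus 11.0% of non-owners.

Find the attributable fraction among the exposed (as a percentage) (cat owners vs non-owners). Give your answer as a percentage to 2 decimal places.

AR% = (0.3270 − 0.1100) / 0.3270 = 0.6636 → 66.36%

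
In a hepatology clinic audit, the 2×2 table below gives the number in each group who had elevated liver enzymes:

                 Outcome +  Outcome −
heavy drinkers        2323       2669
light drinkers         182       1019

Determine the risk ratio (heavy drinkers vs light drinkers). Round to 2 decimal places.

RR: 3.07

risk, heavy drinkers = 2323/4992 = 0.4653
risk, light drinkers = 182/1201 = 0.1515
RR = 0.4653 / 0.1515 = 3.07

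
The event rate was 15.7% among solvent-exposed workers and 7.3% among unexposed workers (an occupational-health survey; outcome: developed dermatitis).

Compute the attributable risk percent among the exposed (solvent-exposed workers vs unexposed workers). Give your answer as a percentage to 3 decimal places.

AR% = (0.1570 − 0.0730) / 0.1570 = 0.5350 → 53.503%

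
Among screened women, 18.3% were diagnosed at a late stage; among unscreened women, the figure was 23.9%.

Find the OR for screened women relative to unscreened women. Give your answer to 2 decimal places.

0.71

odds, screened women = 0.1830/0.8170 = 0.2240
odds, unscreened women = 0.2390/0.7610 = 0.3141
OR = 0.2240 / 0.3141 = 0.71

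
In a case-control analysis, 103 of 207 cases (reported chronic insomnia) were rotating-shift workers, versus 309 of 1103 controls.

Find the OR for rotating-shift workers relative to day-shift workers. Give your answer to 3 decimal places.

OR = (103 × 794) / (309 × 104) = 81782/32136 ≈ 2.545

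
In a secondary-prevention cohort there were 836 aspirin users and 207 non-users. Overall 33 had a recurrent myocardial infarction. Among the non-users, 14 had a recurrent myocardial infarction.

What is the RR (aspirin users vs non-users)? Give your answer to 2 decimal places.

RR = 0.34

aspirin users with the outcome: 33 − 14 = 19
aspirin users without the outcome: 836 − 19 = 817
non-users without the outcome: 207 − 14 = 193
risk, aspirin users = 19/836 = 0.02273
risk, non-users = 14/207 = 0.06763
RR = 0.02273 / 0.06763 = 0.34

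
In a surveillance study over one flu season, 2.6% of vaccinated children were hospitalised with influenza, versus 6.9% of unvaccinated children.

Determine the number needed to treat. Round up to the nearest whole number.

absolute risk difference = 0.043000
1 / 0.043000 = 23.256 → round up → 24

24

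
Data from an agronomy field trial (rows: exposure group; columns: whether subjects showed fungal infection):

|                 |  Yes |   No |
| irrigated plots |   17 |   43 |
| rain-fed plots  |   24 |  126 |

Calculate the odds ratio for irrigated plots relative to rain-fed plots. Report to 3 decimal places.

OR = (17 × 126) / (43 × 24) = 2142/1032 ≈ 2.076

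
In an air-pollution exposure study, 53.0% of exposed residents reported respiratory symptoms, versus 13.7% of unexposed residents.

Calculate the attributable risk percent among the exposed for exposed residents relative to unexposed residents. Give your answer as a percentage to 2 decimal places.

AR% = (0.5300 − 0.1370) / 0.5300 = 0.7415 → 74.15%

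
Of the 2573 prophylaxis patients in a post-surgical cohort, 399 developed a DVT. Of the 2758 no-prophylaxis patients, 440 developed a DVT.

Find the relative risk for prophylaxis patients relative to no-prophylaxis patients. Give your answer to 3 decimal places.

risk, prophylaxis patients = 399/2573 = 0.1551
risk, no-prophylaxis patients = 440/2758 = 0.1595
RR = 0.1551 / 0.1595 = 0.972

0.972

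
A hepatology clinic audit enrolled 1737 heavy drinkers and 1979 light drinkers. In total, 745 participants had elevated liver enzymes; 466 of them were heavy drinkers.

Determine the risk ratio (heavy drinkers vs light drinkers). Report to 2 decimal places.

heavy drinkers without the outcome: 1737 − 466 = 1271
light drinkers with the outcome: 745 − 466 = 279
light drinkers without the outcome: 1979 − 279 = 1700
risk, heavy drinkers = 466/1737 = 0.2683
risk, light drinkers = 279/1979 = 0.1410
RR = 0.2683 / 0.1410 = 1.90

1.90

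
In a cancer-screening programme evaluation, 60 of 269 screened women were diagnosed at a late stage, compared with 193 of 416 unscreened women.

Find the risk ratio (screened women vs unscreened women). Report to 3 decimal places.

RR: 0.481

risk, screened women = 60/269 = 0.2230
risk, unscreened women = 193/416 = 0.4639
RR = 0.2230 / 0.4639 = 0.481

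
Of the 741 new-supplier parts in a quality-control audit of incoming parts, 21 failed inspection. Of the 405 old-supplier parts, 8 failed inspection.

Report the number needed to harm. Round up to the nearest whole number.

risk, new-supplier parts = 21/741 = 0.028340
risk, old-supplier parts = 8/405 = 0.019753
absolute risk difference = 0.008587
1 / 0.008587 = 116.455 → round up → 117

NNH = 117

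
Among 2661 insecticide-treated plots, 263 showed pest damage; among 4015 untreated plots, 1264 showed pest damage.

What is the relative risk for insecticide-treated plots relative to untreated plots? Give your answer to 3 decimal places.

risk, insecticide-treated plots = 263/2661 = 0.0988
risk, untreated plots = 1264/4015 = 0.3148
RR = 0.0988 / 0.3148 = 0.314

0.314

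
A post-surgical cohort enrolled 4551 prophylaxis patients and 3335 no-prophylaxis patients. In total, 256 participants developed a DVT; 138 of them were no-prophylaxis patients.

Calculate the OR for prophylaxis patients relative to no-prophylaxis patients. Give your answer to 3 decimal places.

prophylaxis patients with the outcome: 256 − 138 = 118
prophylaxis patients without the outcome: 4551 − 118 = 4433
no-prophylaxis patients without the outcome: 3335 − 138 = 3197
OR = (118 × 3197) / (4433 × 138) = 377246/611754 ≈ 0.617

0.617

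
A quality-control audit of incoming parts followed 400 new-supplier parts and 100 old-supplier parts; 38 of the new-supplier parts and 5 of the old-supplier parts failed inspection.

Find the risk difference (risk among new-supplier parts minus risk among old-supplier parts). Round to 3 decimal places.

RD ≈ 0.045

risk, new-supplier parts = 38/400 = 0.0950
risk, old-supplier parts = 5/100 = 0.0500
risk difference = 0.0950 − 0.0500 = 0.045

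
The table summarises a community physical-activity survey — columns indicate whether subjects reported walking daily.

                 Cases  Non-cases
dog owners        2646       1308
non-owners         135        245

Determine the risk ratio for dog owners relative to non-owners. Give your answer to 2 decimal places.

RR: 1.88

risk, dog owners = 2646/3954 = 0.6692
risk, non-owners = 135/380 = 0.3553
RR = 0.6692 / 0.3553 = 1.88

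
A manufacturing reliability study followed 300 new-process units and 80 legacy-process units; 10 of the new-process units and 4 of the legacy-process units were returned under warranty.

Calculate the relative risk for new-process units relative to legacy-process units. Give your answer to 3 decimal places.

0.667

risk, new-process units = 10/300 = 0.03333
risk, legacy-process units = 4/80 = 0.05000
RR = 0.03333 / 0.05000 = 0.667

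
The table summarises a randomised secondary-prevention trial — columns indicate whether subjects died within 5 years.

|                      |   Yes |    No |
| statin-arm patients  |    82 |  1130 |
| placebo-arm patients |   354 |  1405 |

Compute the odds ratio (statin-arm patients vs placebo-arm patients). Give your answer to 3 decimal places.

OR = (82 × 1405) / (1130 × 354) = 115210/400020 ≈ 0.288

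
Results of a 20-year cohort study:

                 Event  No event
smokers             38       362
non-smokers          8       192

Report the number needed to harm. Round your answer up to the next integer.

19

risk, smokers = 38/400 = 0.095000
risk, non-smokers = 8/200 = 0.040000
absolute risk difference = 0.055000
1 / 0.055000 = 18.182 → round up → 19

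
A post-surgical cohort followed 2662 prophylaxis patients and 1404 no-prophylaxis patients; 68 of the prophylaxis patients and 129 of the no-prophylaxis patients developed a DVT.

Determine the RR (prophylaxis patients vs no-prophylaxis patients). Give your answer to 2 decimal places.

risk, prophylaxis patients = 68/2662 = 0.02554
risk, no-prophylaxis patients = 129/1404 = 0.09188
RR = 0.02554 / 0.09188 = 0.28

RR: 0.28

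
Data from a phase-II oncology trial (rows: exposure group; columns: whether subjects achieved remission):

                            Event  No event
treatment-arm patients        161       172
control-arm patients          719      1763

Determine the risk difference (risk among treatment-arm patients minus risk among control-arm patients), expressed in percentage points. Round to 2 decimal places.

19.38

risk, treatment-arm patients = 161/333 = 0.4835
risk, control-arm patients = 719/2482 = 0.2897
risk difference = 0.4835 − 0.2897 = 0.1938 → 19.38 percentage points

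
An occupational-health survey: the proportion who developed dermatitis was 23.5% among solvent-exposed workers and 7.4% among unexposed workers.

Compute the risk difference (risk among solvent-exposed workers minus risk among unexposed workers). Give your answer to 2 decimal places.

risk difference = 0.2350 − 0.0740 = 0.16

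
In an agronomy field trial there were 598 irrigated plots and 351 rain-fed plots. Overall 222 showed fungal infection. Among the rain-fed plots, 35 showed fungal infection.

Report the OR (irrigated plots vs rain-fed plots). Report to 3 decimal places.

OR: 4.108

irrigated plots with the outcome: 222 − 35 = 187
irrigated plots without the outcome: 598 − 187 = 411
rain-fed plots without the outcome: 351 − 35 = 316
OR = (187 × 316) / (411 × 35) = 59092/14385 ≈ 4.108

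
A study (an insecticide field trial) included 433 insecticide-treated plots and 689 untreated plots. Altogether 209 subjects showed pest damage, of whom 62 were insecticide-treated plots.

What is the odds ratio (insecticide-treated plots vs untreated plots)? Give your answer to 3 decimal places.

insecticide-treated plots without the outcome: 433 − 62 = 371
untreated plots with the outcome: 209 − 62 = 147
untreated plots without the outcome: 689 − 147 = 542
OR = (62 × 542) / (371 × 147) = 33604/54537 ≈ 0.616

OR = 0.616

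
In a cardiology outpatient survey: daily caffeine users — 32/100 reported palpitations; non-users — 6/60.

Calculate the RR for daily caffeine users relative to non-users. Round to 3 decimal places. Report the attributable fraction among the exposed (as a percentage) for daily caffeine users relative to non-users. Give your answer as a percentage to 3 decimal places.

RR = 3.200; AR% = 68.750%

risk, daily caffeine users = 32/100 = 0.3200
risk, non-users = 6/60 = 0.1000
RR = 0.3200 / 0.1000 = 3.200
AR% = (0.3200 − 0.1000) / 0.3200 = 0.6875 → 68.750%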